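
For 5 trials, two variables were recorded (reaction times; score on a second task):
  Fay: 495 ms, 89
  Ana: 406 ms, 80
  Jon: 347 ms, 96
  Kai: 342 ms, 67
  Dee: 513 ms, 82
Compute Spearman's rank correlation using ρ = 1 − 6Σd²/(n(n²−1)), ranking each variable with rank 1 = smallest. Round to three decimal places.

0.300

Ranks of variable 1: 4, 3, 2, 1, 5
Ranks of variable 2: 4, 2, 5, 1, 3
d = r₁ − r₂: 0, 1, -3, 0, 2
d²: 0, 1, 9, 0, 4; Σd² = 14
ρ = 1 − 6·14/(5·24) = 1 − 84/120 = 0.300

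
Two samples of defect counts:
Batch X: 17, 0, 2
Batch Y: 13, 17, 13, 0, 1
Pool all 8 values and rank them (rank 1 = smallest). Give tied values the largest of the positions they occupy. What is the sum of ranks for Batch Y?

Sorted (ascending): 0, 0, 1, 2, 13, 13, 17, 17
The 2 values of 0 occupy positions 1–2 → each gets rank 2.
The 2 values of 13 occupy positions 5–6 → each gets rank 6.
The 2 values of 17 occupy positions 7–8 → each gets rank 8.
Batch Y values → pooled ranks: 13→6, 17→8, 13→6, 0→2, 1→3
Rank sum = 6 + 8 + 6 + 2 + 3 = 25

25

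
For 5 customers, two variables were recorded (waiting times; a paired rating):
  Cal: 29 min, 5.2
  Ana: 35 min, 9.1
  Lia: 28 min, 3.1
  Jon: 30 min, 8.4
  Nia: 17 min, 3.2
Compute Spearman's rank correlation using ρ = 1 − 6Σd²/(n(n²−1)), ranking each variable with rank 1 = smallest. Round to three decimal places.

Ranks of variable 1: 3, 5, 2, 4, 1
Ranks of variable 2: 3, 5, 1, 4, 2
d = r₁ − r₂: 0, 0, 1, 0, -1
d²: 0, 0, 1, 0, 1; Σd² = 2
ρ = 1 − 6·2/(5·24) = 1 − 12/120 = 0.900

0.900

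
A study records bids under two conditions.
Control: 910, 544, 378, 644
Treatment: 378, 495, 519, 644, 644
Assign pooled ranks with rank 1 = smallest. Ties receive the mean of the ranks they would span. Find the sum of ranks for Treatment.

22.5

Sorted (ascending): 378, 378, 495, 519, 544, 644, 644, 644, 910
The 2 values of 378 occupy positions 1–2 → average rank (1+2)/2 = 1.5.
The 3 values of 644 occupy positions 6–8 → average rank 7.
Treatment values → pooled ranks: 378→1.5, 495→3, 519→4, 644→7, 644→7
Rank sum = 1.5 + 3 + 4 + 7 + 7 = 22.5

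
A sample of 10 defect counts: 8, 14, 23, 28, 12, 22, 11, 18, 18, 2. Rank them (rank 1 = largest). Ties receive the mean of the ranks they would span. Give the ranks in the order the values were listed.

9, 6, 2, 1, 7, 3, 8, 4.5, 4.5, 10

Sorted (descending): 28, 23, 22, 18, 18, 14, 12, 11, 8, 2
The 2 values of 18 occupy positions 4–5 → average rank (4+5)/2 = 4.5.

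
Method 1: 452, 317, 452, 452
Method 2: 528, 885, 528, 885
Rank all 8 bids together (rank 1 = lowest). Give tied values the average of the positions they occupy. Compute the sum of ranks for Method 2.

Sorted (ascending): 317, 452, 452, 452, 528, 528, 885, 885
The 3 values of 452 occupy positions 2–4 → average rank 3.
The 2 values of 528 occupy positions 5–6 → average rank (5+6)/2 = 5.5.
The 2 values of 885 occupy positions 7–8 → average rank (7+8)/2 = 7.5.
Method 2 values → pooled ranks: 528→5.5, 885→7.5, 528→5.5, 885→7.5
Rank sum = 5.5 + 7.5 + 5.5 + 7.5 = 26

26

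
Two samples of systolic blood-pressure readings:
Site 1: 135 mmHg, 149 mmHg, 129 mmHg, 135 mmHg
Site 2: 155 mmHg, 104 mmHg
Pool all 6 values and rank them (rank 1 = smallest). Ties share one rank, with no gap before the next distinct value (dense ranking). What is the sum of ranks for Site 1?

12

Sorted (ascending): 104, 129, 135, 135, 149, 155
The 2 values of 135 share dense rank 3.
Remaining distinct values take the next consecutive integers.
Site 1 values → pooled ranks: 135→3, 149→4, 129→2, 135→3
Rank sum = 3 + 4 + 2 + 3 = 12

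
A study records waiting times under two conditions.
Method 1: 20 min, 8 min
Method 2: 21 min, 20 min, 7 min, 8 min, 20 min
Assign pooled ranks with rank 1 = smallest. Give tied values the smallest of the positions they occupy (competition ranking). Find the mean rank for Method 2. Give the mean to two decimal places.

Sorted (ascending): 7, 8, 8, 20, 20, 20, 21
The 2 values of 8 occupy positions 2–3 → each gets rank 2.
The 3 values of 20 occupy positions 4–6 → each gets rank 4.
Method 2 values → pooled ranks: 21→7, 20→4, 7→1, 8→2, 20→4
Mean rank = (7 + 4 + 1 + 2 + 4) / 5 = 3.60

3.60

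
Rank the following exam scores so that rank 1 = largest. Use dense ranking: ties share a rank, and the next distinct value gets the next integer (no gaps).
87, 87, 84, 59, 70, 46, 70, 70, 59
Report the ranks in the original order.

Sorted (descending): 87, 87, 84, 70, 70, 70, 59, 59, 46
The 2 values of 87 share dense rank 1.
The 3 values of 70 share dense rank 3.
The 2 values of 59 share dense rank 4.
Remaining distinct values take the next consecutive integers.

1, 1, 2, 4, 3, 5, 3, 3, 4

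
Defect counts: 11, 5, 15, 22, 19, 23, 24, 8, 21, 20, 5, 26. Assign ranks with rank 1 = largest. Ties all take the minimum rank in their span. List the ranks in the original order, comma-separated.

9, 11, 8, 4, 7, 3, 2, 10, 5, 6, 11, 1

Sorted (descending): 26, 24, 23, 22, 21, 20, 19, 15, 11, 8, 5, 5
The 2 values of 5 occupy positions 11–12 → each gets rank 11.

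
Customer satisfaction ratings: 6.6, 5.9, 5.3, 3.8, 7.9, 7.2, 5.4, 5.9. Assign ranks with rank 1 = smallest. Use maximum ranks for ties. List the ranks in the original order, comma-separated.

Sorted (ascending): 3.8, 5.3, 5.4, 5.9, 5.9, 6.6, 7.2, 7.9
The 2 values of 5.9 occupy positions 4–5 → each gets rank 5.

6, 5, 2, 1, 8, 7, 3, 5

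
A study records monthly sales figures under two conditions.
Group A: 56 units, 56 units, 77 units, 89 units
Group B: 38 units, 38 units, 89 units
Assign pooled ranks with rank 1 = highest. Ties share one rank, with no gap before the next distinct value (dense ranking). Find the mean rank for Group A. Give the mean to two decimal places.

Sorted (descending): 89, 89, 77, 56, 56, 38, 38
The 2 values of 89 share dense rank 1.
The 2 values of 56 share dense rank 3.
The 2 values of 38 share dense rank 4.
Remaining distinct values take the next consecutive integers.
Group A values → pooled ranks: 56→3, 56→3, 77→2, 89→1
Mean rank = (3 + 3 + 2 + 1) / 4 = 2.25

2.25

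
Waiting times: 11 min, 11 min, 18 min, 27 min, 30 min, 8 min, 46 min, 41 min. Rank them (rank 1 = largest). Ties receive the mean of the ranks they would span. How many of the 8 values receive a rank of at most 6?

5

Sorted (descending): 46, 41, 30, 27, 18, 11, 11, 8
The 2 values of 11 occupy positions 6–7 → average rank (6+7)/2 = 6.5.
Ranks ≤ 6: {1, 2, 3, 4, 5} → 5 values.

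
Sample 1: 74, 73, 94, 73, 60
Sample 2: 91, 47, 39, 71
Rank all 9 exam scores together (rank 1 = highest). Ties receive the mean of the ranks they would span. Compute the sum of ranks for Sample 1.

20

Sorted (descending): 94, 91, 74, 73, 73, 71, 60, 47, 39
The 2 values of 73 occupy positions 4–5 → average rank (4+5)/2 = 4.5.
Sample 1 values → pooled ranks: 74→3, 73→4.5, 94→1, 73→4.5, 60→7
Rank sum = 3 + 4.5 + 1 + 4.5 + 7 = 20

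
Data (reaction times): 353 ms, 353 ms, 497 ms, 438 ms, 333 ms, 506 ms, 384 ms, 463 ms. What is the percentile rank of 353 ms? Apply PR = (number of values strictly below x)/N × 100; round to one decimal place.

12.5

N = 8.
Strictly below 353: 1. Equal to 353: 2.
PR = 1/8 × 100 = 12.5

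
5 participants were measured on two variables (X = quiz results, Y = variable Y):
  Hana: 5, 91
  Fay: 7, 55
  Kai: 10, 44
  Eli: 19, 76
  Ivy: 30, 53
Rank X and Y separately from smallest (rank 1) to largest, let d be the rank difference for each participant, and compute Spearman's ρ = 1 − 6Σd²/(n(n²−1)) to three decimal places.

-0.500

Ranks of variable 1: 1, 2, 3, 4, 5
Ranks of variable 2: 5, 3, 1, 4, 2
d = r₁ − r₂: -4, -1, 2, 0, 3
d²: 16, 1, 4, 0, 9; Σd² = 30
ρ = 1 − 6·30/(5·24) = 1 − 180/120 = -0.500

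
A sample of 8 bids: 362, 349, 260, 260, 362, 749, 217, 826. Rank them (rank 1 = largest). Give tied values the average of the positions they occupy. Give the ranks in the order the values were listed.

3.5, 5, 6.5, 6.5, 3.5, 2, 8, 1

Sorted (descending): 826, 749, 362, 362, 349, 260, 260, 217
The 2 values of 362 occupy positions 3–4 → average rank (3+4)/2 = 3.5.
The 2 values of 260 occupy positions 6–7 → average rank (6+7)/2 = 6.5.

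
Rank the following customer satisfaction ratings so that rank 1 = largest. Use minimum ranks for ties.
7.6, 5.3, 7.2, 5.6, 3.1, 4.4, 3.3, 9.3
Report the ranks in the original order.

2, 5, 3, 4, 8, 6, 7, 1

Sorted (descending): 9.3, 7.6, 7.2, 5.6, 5.3, 4.4, 3.3, 3.1
No ties — each value takes its position as its rank.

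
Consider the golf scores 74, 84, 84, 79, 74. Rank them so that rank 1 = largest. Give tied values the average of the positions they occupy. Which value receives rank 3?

79

Sorted (descending): 84, 84, 79, 74, 74
The 2 values of 84 occupy positions 1–2 → average rank (1+2)/2 = 1.5.
The 2 values of 74 occupy positions 4–5 → average rank (4+5)/2 = 4.5.
Rank 3 → value 79.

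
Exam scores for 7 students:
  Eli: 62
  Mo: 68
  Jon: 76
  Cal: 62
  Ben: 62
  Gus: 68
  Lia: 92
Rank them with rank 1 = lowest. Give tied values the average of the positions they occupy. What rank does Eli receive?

Sorted (ascending): 62, 62, 62, 68, 68, 76, 92
The 3 values of 62 occupy positions 1–3 → average rank 2.
The 2 values of 68 occupy positions 4–5 → average rank (4+5)/2 = 4.5.
Eli has value 62 → rank 2.

2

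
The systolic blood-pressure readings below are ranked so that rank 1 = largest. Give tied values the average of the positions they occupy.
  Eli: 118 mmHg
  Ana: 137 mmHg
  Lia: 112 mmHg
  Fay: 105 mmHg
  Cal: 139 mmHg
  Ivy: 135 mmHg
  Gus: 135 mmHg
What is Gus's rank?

3.5

Sorted (descending): 139, 137, 135, 135, 118, 112, 105
The 2 values of 135 occupy positions 3–4 → average rank (3+4)/2 = 3.5.
Gus has value 135 mmHg → rank 3.5.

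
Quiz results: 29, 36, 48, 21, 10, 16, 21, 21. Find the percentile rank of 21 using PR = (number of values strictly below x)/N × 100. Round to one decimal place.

N = 8.
Strictly below 21: 2. Equal to 21: 3.
PR = 2/8 × 100 = 25.0

25.0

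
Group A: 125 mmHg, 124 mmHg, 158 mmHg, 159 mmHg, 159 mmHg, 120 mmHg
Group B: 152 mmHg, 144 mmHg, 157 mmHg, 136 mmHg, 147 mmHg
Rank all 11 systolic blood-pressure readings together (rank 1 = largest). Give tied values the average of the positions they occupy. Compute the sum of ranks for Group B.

30

Sorted (descending): 159, 159, 158, 157, 152, 147, 144, 136, 125, 124, 120
The 2 values of 159 occupy positions 1–2 → average rank (1+2)/2 = 1.5.
Group B values → pooled ranks: 152→5, 144→7, 157→4, 136→8, 147→6
Rank sum = 5 + 7 + 4 + 8 + 6 = 30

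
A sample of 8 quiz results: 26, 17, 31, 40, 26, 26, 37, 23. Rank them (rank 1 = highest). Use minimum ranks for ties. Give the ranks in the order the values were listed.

4, 8, 3, 1, 4, 4, 2, 7

Sorted (descending): 40, 37, 31, 26, 26, 26, 23, 17
The 3 values of 26 occupy positions 4–6 → each gets rank 4.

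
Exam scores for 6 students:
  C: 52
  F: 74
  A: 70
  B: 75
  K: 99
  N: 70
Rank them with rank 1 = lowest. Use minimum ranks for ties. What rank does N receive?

2

Sorted (ascending): 52, 70, 70, 74, 75, 99
The 2 values of 70 occupy positions 2–3 → each gets rank 2.
N has value 70 → rank 2.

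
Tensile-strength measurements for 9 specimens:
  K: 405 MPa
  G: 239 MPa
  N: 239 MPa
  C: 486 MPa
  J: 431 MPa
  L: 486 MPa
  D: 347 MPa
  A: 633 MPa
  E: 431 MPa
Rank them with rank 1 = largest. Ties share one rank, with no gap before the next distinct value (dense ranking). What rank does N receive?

6

Sorted (descending): 633, 486, 486, 431, 431, 405, 347, 239, 239
The 2 values of 486 share dense rank 2.
The 2 values of 431 share dense rank 3.
The 2 values of 239 share dense rank 6.
Remaining distinct values take the next consecutive integers.
N has value 239 MPa → rank 6.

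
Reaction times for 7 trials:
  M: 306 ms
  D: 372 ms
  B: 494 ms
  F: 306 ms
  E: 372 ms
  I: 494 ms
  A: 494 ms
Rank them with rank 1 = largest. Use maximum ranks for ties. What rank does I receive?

Sorted (descending): 494, 494, 494, 372, 372, 306, 306
The 3 values of 494 occupy positions 1–3 → each gets rank 3.
The 2 values of 372 occupy positions 4–5 → each gets rank 5.
The 2 values of 306 occupy positions 6–7 → each gets rank 7.
I has value 494 ms → rank 3.

3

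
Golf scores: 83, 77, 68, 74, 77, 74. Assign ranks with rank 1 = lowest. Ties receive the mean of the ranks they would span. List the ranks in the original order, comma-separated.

Sorted (ascending): 68, 74, 74, 77, 77, 83
The 2 values of 74 occupy positions 2–3 → average rank (2+3)/2 = 2.5.
The 2 values of 77 occupy positions 4–5 → average rank (4+5)/2 = 4.5.

6, 4.5, 1, 2.5, 4.5, 2.5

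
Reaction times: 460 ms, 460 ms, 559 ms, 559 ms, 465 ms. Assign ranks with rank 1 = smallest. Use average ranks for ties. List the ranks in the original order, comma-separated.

1.5, 1.5, 4.5, 4.5, 3

Sorted (ascending): 460, 460, 465, 559, 559
The 2 values of 460 occupy positions 1–2 → average rank (1+2)/2 = 1.5.
The 2 values of 559 occupy positions 4–5 → average rank (4+5)/2 = 4.5.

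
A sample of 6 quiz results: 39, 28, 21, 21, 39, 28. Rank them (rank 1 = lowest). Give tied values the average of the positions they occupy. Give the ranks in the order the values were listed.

5.5, 3.5, 1.5, 1.5, 5.5, 3.5

Sorted (ascending): 21, 21, 28, 28, 39, 39
The 2 values of 21 occupy positions 1–2 → average rank (1+2)/2 = 1.5.
The 2 values of 28 occupy positions 3–4 → average rank (3+4)/2 = 3.5.
The 2 values of 39 occupy positions 5–6 → average rank (5+6)/2 = 5.5.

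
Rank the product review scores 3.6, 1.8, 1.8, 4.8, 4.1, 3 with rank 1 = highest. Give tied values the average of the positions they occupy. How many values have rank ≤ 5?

4

Sorted (descending): 4.8, 4.1, 3.6, 3, 1.8, 1.8
The 2 values of 1.8 occupy positions 5–6 → average rank (5+6)/2 = 5.5.
Ranks ≤ 5: {1, 2, 3, 4} → 4 values.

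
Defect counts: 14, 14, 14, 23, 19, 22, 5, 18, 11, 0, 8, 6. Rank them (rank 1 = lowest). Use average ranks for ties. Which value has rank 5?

Sorted (ascending): 0, 5, 6, 8, 11, 14, 14, 14, 18, 19, 22, 23
The 3 values of 14 occupy positions 6–8 → average rank 7.
Rank 5 → value 11.

11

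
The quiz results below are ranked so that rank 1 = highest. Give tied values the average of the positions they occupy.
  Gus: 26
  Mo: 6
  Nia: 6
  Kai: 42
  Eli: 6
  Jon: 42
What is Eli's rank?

5

Sorted (descending): 42, 42, 26, 6, 6, 6
The 2 values of 42 occupy positions 1–2 → average rank (1+2)/2 = 1.5.
The 3 values of 6 occupy positions 4–6 → average rank 5.
Eli has value 6 → rank 5.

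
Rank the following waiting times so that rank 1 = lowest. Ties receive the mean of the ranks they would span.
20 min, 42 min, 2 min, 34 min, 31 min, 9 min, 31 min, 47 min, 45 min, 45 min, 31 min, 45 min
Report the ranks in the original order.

Sorted (ascending): 2, 9, 20, 31, 31, 31, 34, 42, 45, 45, 45, 47
The 3 values of 31 occupy positions 4–6 → average rank 5.
The 3 values of 45 occupy positions 9–11 → average rank 10.

3, 8, 1, 7, 5, 2, 5, 12, 10, 10, 5, 10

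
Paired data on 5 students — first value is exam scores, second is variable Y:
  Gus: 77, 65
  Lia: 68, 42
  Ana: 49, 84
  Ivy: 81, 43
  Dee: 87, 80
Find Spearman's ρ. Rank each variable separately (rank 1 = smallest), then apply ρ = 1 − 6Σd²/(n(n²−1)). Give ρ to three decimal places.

Ranks of variable 1: 3, 2, 1, 4, 5
Ranks of variable 2: 3, 1, 5, 2, 4
d = r₁ − r₂: 0, 1, -4, 2, 1
d²: 0, 1, 16, 4, 1; Σd² = 22
ρ = 1 − 6·22/(5·24) = 1 − 132/120 = -0.100

-0.100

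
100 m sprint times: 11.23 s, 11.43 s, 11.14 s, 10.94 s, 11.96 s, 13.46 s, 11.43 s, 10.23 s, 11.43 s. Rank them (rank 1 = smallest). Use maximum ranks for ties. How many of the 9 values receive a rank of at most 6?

4

Sorted (ascending): 10.23, 10.94, 11.14, 11.23, 11.43, 11.43, 11.43, 11.96, 13.46
The 3 values of 11.43 occupy positions 5–7 → each gets rank 7.
Ranks ≤ 6: {1, 2, 3, 4} → 4 values.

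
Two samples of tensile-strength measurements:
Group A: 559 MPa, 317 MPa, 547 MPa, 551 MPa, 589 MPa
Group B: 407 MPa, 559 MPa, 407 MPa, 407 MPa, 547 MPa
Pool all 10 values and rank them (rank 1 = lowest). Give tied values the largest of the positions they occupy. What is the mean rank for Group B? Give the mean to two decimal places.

Sorted (ascending): 317, 407, 407, 407, 547, 547, 551, 559, 559, 589
The 3 values of 407 occupy positions 2–4 → each gets rank 4.
The 2 values of 547 occupy positions 5–6 → each gets rank 6.
The 2 values of 559 occupy positions 8–9 → each gets rank 9.
Group B values → pooled ranks: 407→4, 559→9, 407→4, 407→4, 547→6
Mean rank = (4 + 9 + 4 + 4 + 6) / 5 = 5.40

5.40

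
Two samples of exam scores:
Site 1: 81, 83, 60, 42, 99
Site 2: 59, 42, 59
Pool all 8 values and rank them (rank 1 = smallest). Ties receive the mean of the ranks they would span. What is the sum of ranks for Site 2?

8.5

Sorted (ascending): 42, 42, 59, 59, 60, 81, 83, 99
The 2 values of 42 occupy positions 1–2 → average rank (1+2)/2 = 1.5.
The 2 values of 59 occupy positions 3–4 → average rank (3+4)/2 = 3.5.
Site 2 values → pooled ranks: 59→3.5, 42→1.5, 59→3.5
Rank sum = 3.5 + 1.5 + 3.5 = 8.5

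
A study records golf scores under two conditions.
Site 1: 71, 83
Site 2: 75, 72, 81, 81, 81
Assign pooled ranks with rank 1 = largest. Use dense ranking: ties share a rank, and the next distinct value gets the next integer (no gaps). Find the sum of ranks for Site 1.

6

Sorted (descending): 83, 81, 81, 81, 75, 72, 71
The 3 values of 81 share dense rank 2.
Remaining distinct values take the next consecutive integers.
Site 1 values → pooled ranks: 71→5, 83→1
Rank sum = 5 + 1 = 6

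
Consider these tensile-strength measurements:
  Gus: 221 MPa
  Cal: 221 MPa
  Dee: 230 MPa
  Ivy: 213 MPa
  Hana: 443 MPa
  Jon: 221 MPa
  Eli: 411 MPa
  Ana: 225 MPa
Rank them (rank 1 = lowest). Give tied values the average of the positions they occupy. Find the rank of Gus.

3

Sorted (ascending): 213, 221, 221, 221, 225, 230, 411, 443
The 3 values of 221 occupy positions 2–4 → average rank 3.
Gus has value 221 MPa → rank 3.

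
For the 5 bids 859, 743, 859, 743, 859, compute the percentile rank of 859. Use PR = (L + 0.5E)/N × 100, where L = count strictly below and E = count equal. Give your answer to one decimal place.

N = 5.
Strictly below 859: 2. Equal to 859: 3.
PR = (2 + 0.5·3)/5 × 100 = 70.0

70.0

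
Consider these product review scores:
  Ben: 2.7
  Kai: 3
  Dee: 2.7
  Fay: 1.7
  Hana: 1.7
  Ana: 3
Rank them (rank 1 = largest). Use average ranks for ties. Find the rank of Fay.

Sorted (descending): 3, 3, 2.7, 2.7, 1.7, 1.7
The 2 values of 3 occupy positions 1–2 → average rank (1+2)/2 = 1.5.
The 2 values of 2.7 occupy positions 3–4 → average rank (3+4)/2 = 3.5.
The 2 values of 1.7 occupy positions 5–6 → average rank (5+6)/2 = 5.5.
Fay has value 1.7 → rank 5.5.

5.5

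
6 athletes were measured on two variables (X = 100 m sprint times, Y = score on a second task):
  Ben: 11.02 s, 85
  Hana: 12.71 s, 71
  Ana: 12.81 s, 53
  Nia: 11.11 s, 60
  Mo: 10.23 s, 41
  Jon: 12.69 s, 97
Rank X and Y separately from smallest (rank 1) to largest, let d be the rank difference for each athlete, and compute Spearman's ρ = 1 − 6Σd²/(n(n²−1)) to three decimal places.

0.143

Ranks of variable 1: 2, 5, 6, 3, 1, 4
Ranks of variable 2: 5, 4, 2, 3, 1, 6
d = r₁ − r₂: -3, 1, 4, 0, 0, -2
d²: 9, 1, 16, 0, 0, 4; Σd² = 30
ρ = 1 − 6·30/(6·35) = 1 − 180/210 = 0.143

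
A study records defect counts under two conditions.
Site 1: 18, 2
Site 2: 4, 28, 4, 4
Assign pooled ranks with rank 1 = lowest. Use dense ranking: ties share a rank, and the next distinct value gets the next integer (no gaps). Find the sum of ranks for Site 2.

10

Sorted (ascending): 2, 4, 4, 4, 18, 28
The 3 values of 4 share dense rank 2.
Remaining distinct values take the next consecutive integers.
Site 2 values → pooled ranks: 4→2, 28→4, 4→2, 4→2
Rank sum = 2 + 4 + 2 + 2 = 10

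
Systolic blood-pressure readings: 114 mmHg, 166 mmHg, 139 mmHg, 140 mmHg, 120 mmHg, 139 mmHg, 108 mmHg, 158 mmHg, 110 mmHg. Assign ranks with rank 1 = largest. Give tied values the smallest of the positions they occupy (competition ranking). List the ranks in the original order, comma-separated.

7, 1, 4, 3, 6, 4, 9, 2, 8

Sorted (descending): 166, 158, 140, 139, 139, 120, 114, 110, 108
The 2 values of 139 occupy positions 4–5 → each gets rank 4.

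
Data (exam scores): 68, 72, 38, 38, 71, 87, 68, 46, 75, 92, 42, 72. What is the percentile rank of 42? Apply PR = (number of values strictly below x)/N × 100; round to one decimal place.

16.7

N = 12.
Strictly below 42: 2. Equal to 42: 1.
PR = 2/12 × 100 = 16.7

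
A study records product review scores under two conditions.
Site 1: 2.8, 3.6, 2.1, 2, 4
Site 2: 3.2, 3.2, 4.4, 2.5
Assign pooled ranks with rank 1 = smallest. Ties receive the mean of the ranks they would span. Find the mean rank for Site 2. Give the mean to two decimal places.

5.75

Sorted (ascending): 2, 2.1, 2.5, 2.8, 3.2, 3.2, 3.6, 4, 4.4
The 2 values of 3.2 occupy positions 5–6 → average rank (5+6)/2 = 5.5.
Site 2 values → pooled ranks: 3.2→5.5, 3.2→5.5, 4.4→9, 2.5→3
Mean rank = (5.5 + 5.5 + 9 + 3) / 4 = 5.75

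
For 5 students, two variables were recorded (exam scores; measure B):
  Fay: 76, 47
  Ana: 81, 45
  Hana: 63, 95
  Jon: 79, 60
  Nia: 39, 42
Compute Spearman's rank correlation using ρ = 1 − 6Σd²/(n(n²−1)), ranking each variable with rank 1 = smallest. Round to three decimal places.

Ranks of variable 1: 3, 5, 2, 4, 1
Ranks of variable 2: 3, 2, 5, 4, 1
d = r₁ − r₂: 0, 3, -3, 0, 0
d²: 0, 9, 9, 0, 0; Σd² = 18
ρ = 1 − 6·18/(5·24) = 1 − 108/120 = 0.100

0.100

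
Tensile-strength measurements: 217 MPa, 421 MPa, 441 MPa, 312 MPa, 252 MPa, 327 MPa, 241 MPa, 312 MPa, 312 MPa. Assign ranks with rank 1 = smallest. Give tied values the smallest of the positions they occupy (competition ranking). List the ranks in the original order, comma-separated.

1, 8, 9, 4, 3, 7, 2, 4, 4

Sorted (ascending): 217, 241, 252, 312, 312, 312, 327, 421, 441
The 3 values of 312 occupy positions 4–6 → each gets rank 4.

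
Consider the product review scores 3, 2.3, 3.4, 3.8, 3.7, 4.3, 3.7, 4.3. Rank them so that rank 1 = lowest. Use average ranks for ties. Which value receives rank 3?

Sorted (ascending): 2.3, 3, 3.4, 3.7, 3.7, 3.8, 4.3, 4.3
The 2 values of 3.7 occupy positions 4–5 → average rank (4+5)/2 = 4.5.
The 2 values of 4.3 occupy positions 7–8 → average rank (7+8)/2 = 7.5.
Rank 3 → value 3.4.

3.4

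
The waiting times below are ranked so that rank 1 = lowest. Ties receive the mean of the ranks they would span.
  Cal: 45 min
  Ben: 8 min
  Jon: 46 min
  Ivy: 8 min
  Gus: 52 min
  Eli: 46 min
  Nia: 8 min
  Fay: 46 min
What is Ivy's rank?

2

Sorted (ascending): 8, 8, 8, 45, 46, 46, 46, 52
The 3 values of 8 occupy positions 1–3 → average rank 2.
The 3 values of 46 occupy positions 5–7 → average rank 6.
Ivy has value 8 min → rank 2.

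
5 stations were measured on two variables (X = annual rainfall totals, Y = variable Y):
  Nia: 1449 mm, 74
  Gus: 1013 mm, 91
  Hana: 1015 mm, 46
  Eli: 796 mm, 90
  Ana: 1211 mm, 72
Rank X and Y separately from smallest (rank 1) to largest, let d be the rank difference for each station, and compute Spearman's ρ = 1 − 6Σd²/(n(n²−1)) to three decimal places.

Ranks of variable 1: 5, 2, 3, 1, 4
Ranks of variable 2: 3, 5, 1, 4, 2
d = r₁ − r₂: 2, -3, 2, -3, 2
d²: 4, 9, 4, 9, 4; Σd² = 30
ρ = 1 − 6·30/(5·24) = 1 − 180/120 = -0.500

-0.500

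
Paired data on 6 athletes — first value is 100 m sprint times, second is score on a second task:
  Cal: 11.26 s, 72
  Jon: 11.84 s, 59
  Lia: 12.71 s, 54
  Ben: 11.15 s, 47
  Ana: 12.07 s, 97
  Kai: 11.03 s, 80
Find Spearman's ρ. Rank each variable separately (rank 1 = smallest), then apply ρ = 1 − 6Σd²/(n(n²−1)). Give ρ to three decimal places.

-0.029

Ranks of variable 1: 3, 4, 6, 2, 5, 1
Ranks of variable 2: 4, 3, 2, 1, 6, 5
d = r₁ − r₂: -1, 1, 4, 1, -1, -4
d²: 1, 1, 16, 1, 1, 16; Σd² = 36
ρ = 1 − 6·36/(6·35) = 1 − 216/210 = -0.029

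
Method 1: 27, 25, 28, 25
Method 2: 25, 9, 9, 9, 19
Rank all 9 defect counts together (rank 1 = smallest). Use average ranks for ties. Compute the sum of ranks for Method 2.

Sorted (ascending): 9, 9, 9, 19, 25, 25, 25, 27, 28
The 3 values of 9 occupy positions 1–3 → average rank 2.
The 3 values of 25 occupy positions 5–7 → average rank 6.
Method 2 values → pooled ranks: 25→6, 9→2, 9→2, 9→2, 19→4
Rank sum = 6 + 2 + 2 + 2 + 4 = 16

16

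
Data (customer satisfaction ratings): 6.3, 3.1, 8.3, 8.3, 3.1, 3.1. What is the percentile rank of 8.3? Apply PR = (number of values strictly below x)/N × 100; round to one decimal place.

66.7

N = 6.
Strictly below 8.3: 4. Equal to 8.3: 2.
PR = 4/6 × 100 = 66.7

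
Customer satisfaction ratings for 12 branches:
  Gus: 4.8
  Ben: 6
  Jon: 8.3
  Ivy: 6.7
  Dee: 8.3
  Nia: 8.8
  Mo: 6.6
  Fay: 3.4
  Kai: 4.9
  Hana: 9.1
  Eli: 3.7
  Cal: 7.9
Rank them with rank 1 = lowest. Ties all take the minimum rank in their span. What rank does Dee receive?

9

Sorted (ascending): 3.4, 3.7, 4.8, 4.9, 6, 6.6, 6.7, 7.9, 8.3, 8.3, 8.8, 9.1
The 2 values of 8.3 occupy positions 9–10 → each gets rank 9.
Dee has value 8.3 → rank 9.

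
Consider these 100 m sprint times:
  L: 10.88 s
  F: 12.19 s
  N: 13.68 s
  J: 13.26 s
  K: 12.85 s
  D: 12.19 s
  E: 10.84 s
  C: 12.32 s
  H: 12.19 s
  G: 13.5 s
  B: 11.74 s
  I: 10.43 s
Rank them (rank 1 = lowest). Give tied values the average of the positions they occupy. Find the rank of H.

6

Sorted (ascending): 10.43, 10.84, 10.88, 11.74, 12.19, 12.19, 12.19, 12.32, 12.85, 13.26, 13.5, 13.68
The 3 values of 12.19 occupy positions 5–7 → average rank 6.
H has value 12.19 s → rank 6.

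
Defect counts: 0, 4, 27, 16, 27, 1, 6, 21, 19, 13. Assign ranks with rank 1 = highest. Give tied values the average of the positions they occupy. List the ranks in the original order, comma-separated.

10, 8, 1.5, 5, 1.5, 9, 7, 3, 4, 6

Sorted (descending): 27, 27, 21, 19, 16, 13, 6, 4, 1, 0
The 2 values of 27 occupy positions 1–2 → average rank (1+2)/2 = 1.5.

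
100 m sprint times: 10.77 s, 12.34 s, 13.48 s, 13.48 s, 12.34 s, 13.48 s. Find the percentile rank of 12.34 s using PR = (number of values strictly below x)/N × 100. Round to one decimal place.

16.7

N = 6.
Strictly below 12.34: 1. Equal to 12.34: 2.
PR = 1/6 × 100 = 16.7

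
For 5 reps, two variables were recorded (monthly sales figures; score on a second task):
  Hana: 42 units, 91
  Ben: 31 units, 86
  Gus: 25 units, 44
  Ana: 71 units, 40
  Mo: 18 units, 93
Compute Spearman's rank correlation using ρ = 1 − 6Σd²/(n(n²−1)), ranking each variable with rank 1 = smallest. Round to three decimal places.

Ranks of variable 1: 4, 3, 2, 5, 1
Ranks of variable 2: 4, 3, 2, 1, 5
d = r₁ − r₂: 0, 0, 0, 4, -4
d²: 0, 0, 0, 16, 16; Σd² = 32
ρ = 1 − 6·32/(5·24) = 1 − 192/120 = -0.600

-0.600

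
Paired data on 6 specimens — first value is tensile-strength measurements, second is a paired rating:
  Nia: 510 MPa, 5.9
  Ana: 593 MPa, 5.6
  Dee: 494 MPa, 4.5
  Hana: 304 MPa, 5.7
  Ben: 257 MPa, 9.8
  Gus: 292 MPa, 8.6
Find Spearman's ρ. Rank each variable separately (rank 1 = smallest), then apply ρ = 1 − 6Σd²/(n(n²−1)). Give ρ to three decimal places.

-0.714

Ranks of variable 1: 5, 6, 4, 3, 1, 2
Ranks of variable 2: 4, 2, 1, 3, 6, 5
d = r₁ − r₂: 1, 4, 3, 0, -5, -3
d²: 1, 16, 9, 0, 25, 9; Σd² = 60
ρ = 1 − 6·60/(6·35) = 1 − 360/210 = -0.714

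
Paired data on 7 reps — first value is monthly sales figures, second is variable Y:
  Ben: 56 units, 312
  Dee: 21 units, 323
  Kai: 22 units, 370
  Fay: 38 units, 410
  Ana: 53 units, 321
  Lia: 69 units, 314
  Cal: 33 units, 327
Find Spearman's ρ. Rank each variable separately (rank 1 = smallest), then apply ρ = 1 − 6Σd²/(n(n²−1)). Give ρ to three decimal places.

Ranks of variable 1: 6, 1, 2, 4, 5, 7, 3
Ranks of variable 2: 1, 4, 6, 7, 3, 2, 5
d = r₁ − r₂: 5, -3, -4, -3, 2, 5, -2
d²: 25, 9, 16, 9, 4, 25, 4; Σd² = 92
ρ = 1 − 6·92/(7·48) = 1 − 552/336 = -0.643

-0.643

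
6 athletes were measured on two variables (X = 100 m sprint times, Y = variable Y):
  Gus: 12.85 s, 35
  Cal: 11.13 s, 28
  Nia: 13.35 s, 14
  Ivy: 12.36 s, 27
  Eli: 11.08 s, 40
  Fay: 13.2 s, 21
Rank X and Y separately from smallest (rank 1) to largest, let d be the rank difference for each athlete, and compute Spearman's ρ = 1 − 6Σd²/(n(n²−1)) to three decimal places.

Ranks of variable 1: 4, 2, 6, 3, 1, 5
Ranks of variable 2: 5, 4, 1, 3, 6, 2
d = r₁ − r₂: -1, -2, 5, 0, -5, 3
d²: 1, 4, 25, 0, 25, 9; Σd² = 64
ρ = 1 − 6·64/(6·35) = 1 − 384/210 = -0.829

-0.829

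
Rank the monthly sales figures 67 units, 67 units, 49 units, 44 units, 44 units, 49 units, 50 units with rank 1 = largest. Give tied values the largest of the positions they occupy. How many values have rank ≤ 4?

Sorted (descending): 67, 67, 50, 49, 49, 44, 44
The 2 values of 67 occupy positions 1–2 → each gets rank 2.
The 2 values of 49 occupy positions 4–5 → each gets rank 5.
The 2 values of 44 occupy positions 6–7 → each gets rank 7.
Ranks ≤ 4: {2, 2, 3} → 3 values.

3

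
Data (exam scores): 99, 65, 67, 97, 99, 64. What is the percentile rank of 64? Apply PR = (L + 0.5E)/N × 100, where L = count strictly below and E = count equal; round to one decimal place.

8.3

N = 6.
Strictly below 64: 0. Equal to 64: 1.
PR = (0 + 0.5·1)/6 × 100 = 8.3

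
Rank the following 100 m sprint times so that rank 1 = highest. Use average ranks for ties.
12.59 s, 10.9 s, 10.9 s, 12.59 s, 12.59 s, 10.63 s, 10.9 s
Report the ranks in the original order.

2, 5, 5, 2, 2, 7, 5

Sorted (descending): 12.59, 12.59, 12.59, 10.9, 10.9, 10.9, 10.63
The 3 values of 12.59 occupy positions 1–3 → average rank 2.
The 3 values of 10.9 occupy positions 4–6 → average rank 5.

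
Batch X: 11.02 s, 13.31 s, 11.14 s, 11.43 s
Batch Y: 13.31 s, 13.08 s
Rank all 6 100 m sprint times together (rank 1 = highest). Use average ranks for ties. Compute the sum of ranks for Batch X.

Sorted (descending): 13.31, 13.31, 13.08, 11.43, 11.14, 11.02
The 2 values of 13.31 occupy positions 1–2 → average rank (1+2)/2 = 1.5.
Batch X values → pooled ranks: 11.02→6, 13.31→1.5, 11.14→5, 11.43→4
Rank sum = 6 + 1.5 + 5 + 4 = 16.5

16.5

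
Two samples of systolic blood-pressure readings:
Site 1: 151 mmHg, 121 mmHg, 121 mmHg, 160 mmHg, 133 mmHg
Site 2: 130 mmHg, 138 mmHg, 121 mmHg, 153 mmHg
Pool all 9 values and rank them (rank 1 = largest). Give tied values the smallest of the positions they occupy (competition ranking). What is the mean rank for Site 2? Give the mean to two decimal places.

Sorted (descending): 160, 153, 151, 138, 133, 130, 121, 121, 121
The 3 values of 121 occupy positions 7–9 → each gets rank 7.
Site 2 values → pooled ranks: 130→6, 138→4, 121→7, 153→2
Mean rank = (6 + 4 + 7 + 2) / 4 = 4.75

4.75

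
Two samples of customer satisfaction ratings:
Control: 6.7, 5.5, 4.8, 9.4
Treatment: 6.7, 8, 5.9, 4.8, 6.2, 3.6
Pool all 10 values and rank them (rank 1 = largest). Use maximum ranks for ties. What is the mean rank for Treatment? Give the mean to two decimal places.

Sorted (descending): 9.4, 8, 6.7, 6.7, 6.2, 5.9, 5.5, 4.8, 4.8, 3.6
The 2 values of 6.7 occupy positions 3–4 → each gets rank 4.
The 2 values of 4.8 occupy positions 8–9 → each gets rank 9.
Treatment values → pooled ranks: 6.7→4, 8→2, 5.9→6, 4.8→9, 6.2→5, 3.6→10
Mean rank = (4 + 2 + 6 + 9 + 5 + 10) / 6 = 6.00

6.00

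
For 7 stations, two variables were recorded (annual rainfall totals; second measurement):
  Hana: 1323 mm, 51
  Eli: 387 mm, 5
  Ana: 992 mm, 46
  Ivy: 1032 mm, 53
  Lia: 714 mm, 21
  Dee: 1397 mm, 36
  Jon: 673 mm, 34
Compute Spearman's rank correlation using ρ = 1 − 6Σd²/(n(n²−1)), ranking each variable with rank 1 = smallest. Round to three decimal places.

Ranks of variable 1: 6, 1, 4, 5, 3, 7, 2
Ranks of variable 2: 6, 1, 5, 7, 2, 4, 3
d = r₁ − r₂: 0, 0, -1, -2, 1, 3, -1
d²: 0, 0, 1, 4, 1, 9, 1; Σd² = 16
ρ = 1 − 6·16/(7·48) = 1 − 96/336 = 0.714

0.714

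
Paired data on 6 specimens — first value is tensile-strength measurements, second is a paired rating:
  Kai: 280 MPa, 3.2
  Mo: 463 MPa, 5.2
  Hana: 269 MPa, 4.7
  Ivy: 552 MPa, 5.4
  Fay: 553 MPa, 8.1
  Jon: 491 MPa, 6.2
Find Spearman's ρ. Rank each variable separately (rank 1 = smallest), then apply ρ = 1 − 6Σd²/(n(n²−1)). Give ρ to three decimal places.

0.886

Ranks of variable 1: 2, 3, 1, 5, 6, 4
Ranks of variable 2: 1, 3, 2, 4, 6, 5
d = r₁ − r₂: 1, 0, -1, 1, 0, -1
d²: 1, 0, 1, 1, 0, 1; Σd² = 4
ρ = 1 − 6·4/(6·35) = 1 − 24/210 = 0.886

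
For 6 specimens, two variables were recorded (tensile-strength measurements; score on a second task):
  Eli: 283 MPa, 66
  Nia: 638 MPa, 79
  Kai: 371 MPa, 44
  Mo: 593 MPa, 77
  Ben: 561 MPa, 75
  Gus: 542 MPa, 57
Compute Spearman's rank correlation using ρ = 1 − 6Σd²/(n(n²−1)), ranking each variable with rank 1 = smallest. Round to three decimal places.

0.829

Ranks of variable 1: 1, 6, 2, 5, 4, 3
Ranks of variable 2: 3, 6, 1, 5, 4, 2
d = r₁ − r₂: -2, 0, 1, 0, 0, 1
d²: 4, 0, 1, 0, 0, 1; Σd² = 6
ρ = 1 − 6·6/(6·35) = 1 − 36/210 = 0.829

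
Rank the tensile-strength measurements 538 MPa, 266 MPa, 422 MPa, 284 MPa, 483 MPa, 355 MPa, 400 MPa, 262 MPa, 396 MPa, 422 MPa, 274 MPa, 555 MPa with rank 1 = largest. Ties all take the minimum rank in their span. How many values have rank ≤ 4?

Sorted (descending): 555, 538, 483, 422, 422, 400, 396, 355, 284, 274, 266, 262
The 2 values of 422 occupy positions 4–5 → each gets rank 4.
Ranks ≤ 4: {1, 2, 3, 4, 4} → 5 values.

5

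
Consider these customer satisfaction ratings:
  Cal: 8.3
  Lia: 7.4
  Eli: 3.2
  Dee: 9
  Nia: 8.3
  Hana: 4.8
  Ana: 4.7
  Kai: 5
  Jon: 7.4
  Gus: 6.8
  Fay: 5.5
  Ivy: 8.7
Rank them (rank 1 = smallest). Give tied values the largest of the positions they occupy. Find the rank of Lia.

Sorted (ascending): 3.2, 4.7, 4.8, 5, 5.5, 6.8, 7.4, 7.4, 8.3, 8.3, 8.7, 9
The 2 values of 7.4 occupy positions 7–8 → each gets rank 8.
The 2 values of 8.3 occupy positions 9–10 → each gets rank 10.
Lia has value 7.4 → rank 8.

8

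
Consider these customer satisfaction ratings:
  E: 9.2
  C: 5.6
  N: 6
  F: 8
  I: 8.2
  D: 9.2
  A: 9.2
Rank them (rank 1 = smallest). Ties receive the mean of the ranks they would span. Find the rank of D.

Sorted (ascending): 5.6, 6, 8, 8.2, 9.2, 9.2, 9.2
The 3 values of 9.2 occupy positions 5–7 → average rank 6.
D has value 9.2 → rank 6.

6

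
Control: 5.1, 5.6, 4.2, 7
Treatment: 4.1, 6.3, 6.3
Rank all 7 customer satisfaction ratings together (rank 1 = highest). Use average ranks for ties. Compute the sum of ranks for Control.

16

Sorted (descending): 7, 6.3, 6.3, 5.6, 5.1, 4.2, 4.1
The 2 values of 6.3 occupy positions 2–3 → average rank (2+3)/2 = 2.5.
Control values → pooled ranks: 5.1→5, 5.6→4, 4.2→6, 7→1
Rank sum = 5 + 4 + 6 + 1 = 16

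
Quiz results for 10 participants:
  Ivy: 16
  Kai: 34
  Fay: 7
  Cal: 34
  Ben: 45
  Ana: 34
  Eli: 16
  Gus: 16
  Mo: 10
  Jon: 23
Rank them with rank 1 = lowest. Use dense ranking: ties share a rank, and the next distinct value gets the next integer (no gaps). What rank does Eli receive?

3

Sorted (ascending): 7, 10, 16, 16, 16, 23, 34, 34, 34, 45
The 3 values of 16 share dense rank 3.
The 3 values of 34 share dense rank 5.
Remaining distinct values take the next consecutive integers.
Eli has value 16 → rank 3.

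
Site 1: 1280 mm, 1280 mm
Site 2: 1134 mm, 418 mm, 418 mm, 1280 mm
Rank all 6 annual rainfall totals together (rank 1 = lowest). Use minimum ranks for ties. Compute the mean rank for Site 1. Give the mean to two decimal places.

Sorted (ascending): 418, 418, 1134, 1280, 1280, 1280
The 2 values of 418 occupy positions 1–2 → each gets rank 1.
The 3 values of 1280 occupy positions 4–6 → each gets rank 4.
Site 1 values → pooled ranks: 1280→4, 1280→4
Mean rank = (4 + 4) / 2 = 4.00

4.00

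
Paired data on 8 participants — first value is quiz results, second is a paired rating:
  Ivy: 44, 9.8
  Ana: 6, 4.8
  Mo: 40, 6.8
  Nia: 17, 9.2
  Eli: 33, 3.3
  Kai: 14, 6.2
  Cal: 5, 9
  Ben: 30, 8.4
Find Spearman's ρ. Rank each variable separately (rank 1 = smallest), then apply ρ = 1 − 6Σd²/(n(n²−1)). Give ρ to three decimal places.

Ranks of variable 1: 8, 2, 7, 4, 6, 3, 1, 5
Ranks of variable 2: 8, 2, 4, 7, 1, 3, 6, 5
d = r₁ − r₂: 0, 0, 3, -3, 5, 0, -5, 0
d²: 0, 0, 9, 9, 25, 0, 25, 0; Σd² = 68
ρ = 1 − 6·68/(8·63) = 1 − 408/504 = 0.190

0.190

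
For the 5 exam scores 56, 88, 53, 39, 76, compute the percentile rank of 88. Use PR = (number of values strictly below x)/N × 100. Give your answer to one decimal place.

80.0

N = 5.
Strictly below 88: 4. Equal to 88: 1.
PR = 4/5 × 100 = 80.0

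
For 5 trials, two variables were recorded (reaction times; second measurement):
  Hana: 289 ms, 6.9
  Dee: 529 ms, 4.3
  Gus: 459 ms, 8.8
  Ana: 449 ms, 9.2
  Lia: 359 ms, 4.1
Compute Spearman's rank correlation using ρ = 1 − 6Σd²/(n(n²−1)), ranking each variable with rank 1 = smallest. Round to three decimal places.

Ranks of variable 1: 1, 5, 4, 3, 2
Ranks of variable 2: 3, 2, 4, 5, 1
d = r₁ − r₂: -2, 3, 0, -2, 1
d²: 4, 9, 0, 4, 1; Σd² = 18
ρ = 1 − 6·18/(5·24) = 1 − 108/120 = 0.100

0.100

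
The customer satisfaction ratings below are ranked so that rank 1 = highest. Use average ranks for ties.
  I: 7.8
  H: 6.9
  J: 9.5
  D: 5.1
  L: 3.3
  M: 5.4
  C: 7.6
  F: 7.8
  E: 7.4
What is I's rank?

Sorted (descending): 9.5, 7.8, 7.8, 7.6, 7.4, 6.9, 5.4, 5.1, 3.3
The 2 values of 7.8 occupy positions 2–3 → average rank (2+3)/2 = 2.5.
I has value 7.8 → rank 2.5.

2.5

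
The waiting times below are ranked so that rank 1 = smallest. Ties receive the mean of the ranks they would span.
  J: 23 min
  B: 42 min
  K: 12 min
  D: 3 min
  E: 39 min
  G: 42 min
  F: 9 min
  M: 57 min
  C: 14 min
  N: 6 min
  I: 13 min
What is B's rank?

9.5

Sorted (ascending): 3, 6, 9, 12, 13, 14, 23, 39, 42, 42, 57
The 2 values of 42 occupy positions 9–10 → average rank (9+10)/2 = 9.5.
B has value 42 min → rank 9.5.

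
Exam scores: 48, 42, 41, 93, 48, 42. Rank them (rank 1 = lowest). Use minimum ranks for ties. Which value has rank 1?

41

Sorted (ascending): 41, 42, 42, 48, 48, 93
The 2 values of 42 occupy positions 2–3 → each gets rank 2.
The 2 values of 48 occupy positions 4–5 → each gets rank 4.
Rank 1 → value 41.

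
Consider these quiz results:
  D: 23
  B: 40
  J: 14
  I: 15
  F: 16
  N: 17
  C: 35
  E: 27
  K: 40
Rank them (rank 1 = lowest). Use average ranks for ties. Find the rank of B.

Sorted (ascending): 14, 15, 16, 17, 23, 27, 35, 40, 40
The 2 values of 40 occupy positions 8–9 → average rank (8+9)/2 = 8.5.
B has value 40 → rank 8.5.

8.5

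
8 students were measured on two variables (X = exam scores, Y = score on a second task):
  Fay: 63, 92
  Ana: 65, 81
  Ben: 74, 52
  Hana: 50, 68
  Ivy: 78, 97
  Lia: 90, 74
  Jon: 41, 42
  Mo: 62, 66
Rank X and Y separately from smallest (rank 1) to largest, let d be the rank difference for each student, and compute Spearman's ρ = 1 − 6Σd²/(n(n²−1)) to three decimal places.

0.524

Ranks of variable 1: 4, 5, 6, 2, 7, 8, 1, 3
Ranks of variable 2: 7, 6, 2, 4, 8, 5, 1, 3
d = r₁ − r₂: -3, -1, 4, -2, -1, 3, 0, 0
d²: 9, 1, 16, 4, 1, 9, 0, 0; Σd² = 40
ρ = 1 − 6·40/(8·63) = 1 − 240/504 = 0.524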